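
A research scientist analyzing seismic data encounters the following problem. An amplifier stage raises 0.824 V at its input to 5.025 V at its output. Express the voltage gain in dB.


Voltage gain in dB:
G = 20 * log10(Vout / Vin)
  = 20 * log10(5.025 / 0.824)
  = 20 * log10(6.098301)
  = 20 * 0.785209
  = 15.7 dB

15.7 dB


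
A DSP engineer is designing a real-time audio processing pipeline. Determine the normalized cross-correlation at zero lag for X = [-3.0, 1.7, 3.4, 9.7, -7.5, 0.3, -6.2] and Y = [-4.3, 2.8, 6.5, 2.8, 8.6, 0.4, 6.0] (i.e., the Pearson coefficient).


Pearson correlation coefficient (population):
r = cov(X,Y) / (std(X) * std(Y))
Mean X = -0.2286, Mean Y = 3.2571
Cov(X,Y) = -4.206939
Std(X) = 5.502652, Std(Y) = 4.004946
r = -0.1909

-0.1909


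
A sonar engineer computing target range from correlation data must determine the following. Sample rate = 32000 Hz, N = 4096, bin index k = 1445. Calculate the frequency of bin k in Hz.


Frequency of DFT bin k:
f_k = k * fs / N
    = 1445 * 32000 / 4096
    = 46240000 / 4096
    = 11289.062 Hz

11289.062 Hz


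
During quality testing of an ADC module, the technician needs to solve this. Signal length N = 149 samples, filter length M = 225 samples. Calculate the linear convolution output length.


Linear convolution output length:
L = N + M - 1
  = 149 + 225 - 1
  = 373 samples

373


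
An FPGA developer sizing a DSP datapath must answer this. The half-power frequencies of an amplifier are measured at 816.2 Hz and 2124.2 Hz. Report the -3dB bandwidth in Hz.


Bandwidth is the difference of -3dB frequencies:
BW = f_high - f_low
   = 2124.2 - 816.2
   = 1308.0 Hz

1308.0 Hz


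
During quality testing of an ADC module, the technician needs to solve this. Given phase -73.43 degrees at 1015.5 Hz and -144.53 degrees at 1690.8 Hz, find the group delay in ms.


Group delay from phase difference:
tau = -d(phi)/d(omega)
d(phi) = -71.1 deg = -1.240929 rad
d(omega) = 2*pi*(1690.8 - 1015.5) = 4243.035 rad/s
tau = -(-1.240929) / 4243.035
    = 0.2925 ms

0.2925 ms


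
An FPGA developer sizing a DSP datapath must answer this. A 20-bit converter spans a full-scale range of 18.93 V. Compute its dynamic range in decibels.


Dynamic range from full-scale to LSB:
V_min = V_max / 2^bits = 18.93 / 2^20
DR = 20 * log10(V_max / V_min)
   = 20 * log10(2^20)
   = 20 * 20 * log10(2)
   = 120.41 dB

120.41 dB


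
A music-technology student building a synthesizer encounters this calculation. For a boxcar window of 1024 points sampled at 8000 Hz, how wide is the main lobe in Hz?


Main lobe width for a rectangular window:
Width = 2 * fs / N
      = 2 * 8000 / 1024
      = 16000 / 1024
      = 15.625 Hz

15.625 Hz


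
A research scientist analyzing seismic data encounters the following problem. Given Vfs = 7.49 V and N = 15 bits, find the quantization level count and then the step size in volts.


Step 1 — number of quantization levels:
L = 2^N = 2^15 = 32768

Step 2 — LSB step size:
delta = Vfs / L
      = 7.49 / 32768
      = 0.00022858 V

Levels = 32768; step size = 0.00022858 V


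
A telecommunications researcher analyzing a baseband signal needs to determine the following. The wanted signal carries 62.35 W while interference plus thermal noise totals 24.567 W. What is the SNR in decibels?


SNR in decibels:
SNR = 10 * log10(Ps / Pn)
    = 10 * log10(62.35 / 24.567)
    = 10 * log10(2.538)
    = 10 * 0.4045
    = 4.04 dB

4.04 dB


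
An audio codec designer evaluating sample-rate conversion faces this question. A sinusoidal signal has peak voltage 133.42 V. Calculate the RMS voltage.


RMS voltage for a sinusoidal waveform:
V_rms = V_peak / sqrt(2)
      = 133.42 / 1.414214
      = 94.342 V

94.342 V


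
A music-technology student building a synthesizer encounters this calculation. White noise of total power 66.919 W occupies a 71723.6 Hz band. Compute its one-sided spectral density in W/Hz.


Power spectral density:
PSD = P / BW
    = 66.919 / 71723.6
    = 0.00093301 W/Hz

0.00093301 W/Hz


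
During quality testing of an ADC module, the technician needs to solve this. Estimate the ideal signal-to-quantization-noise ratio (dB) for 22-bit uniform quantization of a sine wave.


Theoretical SNR for a full-scale sinusoid:
SNR = 6.02 * N + 1.76
    = 6.02 * 22 + 1.76
    = 132.44 + 1.76
    = 134.2 dB

134.2 dB


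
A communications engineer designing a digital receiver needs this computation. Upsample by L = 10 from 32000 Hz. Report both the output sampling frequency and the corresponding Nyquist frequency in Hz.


Step 1 — output sample rate after interpolation by L:
fs_out = L * fs_in = 10 * 32000 = 320000 Hz

Step 2 — Nyquist frequency of the output stream:
f_Nyq = fs_out / 2 = 320000 / 2 = 160000.0 Hz

fs_out = 320000 Hz; f_Nyquist = 160000.0 Hz


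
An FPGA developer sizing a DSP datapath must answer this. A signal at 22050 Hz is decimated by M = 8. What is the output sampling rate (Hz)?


Decimation reduces the sample rate:
fs_out = fs_in / M
       = 22050 / 8
       = 2756.25 Hz

2756.25 Hz


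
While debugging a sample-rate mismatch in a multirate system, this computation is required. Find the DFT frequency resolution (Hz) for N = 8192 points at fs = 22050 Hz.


DFT frequency resolution:
df = fs / N
   = 22050 / 8192
   = 2.6917 Hz

2.6917 Hz


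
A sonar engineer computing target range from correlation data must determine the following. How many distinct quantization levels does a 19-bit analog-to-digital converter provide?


Number of quantization levels = 2^N
= 2^19
= 524288

524288


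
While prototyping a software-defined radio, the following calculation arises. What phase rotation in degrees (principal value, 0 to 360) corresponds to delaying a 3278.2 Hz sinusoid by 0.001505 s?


Phase shift from frequency and time delay:
phi = 360 * f * t_delay
    = 360 * 3278.2 * 0.001505
    = 1776.13 degrees
    mod 360 = 336.13 degrees

336.13 degrees


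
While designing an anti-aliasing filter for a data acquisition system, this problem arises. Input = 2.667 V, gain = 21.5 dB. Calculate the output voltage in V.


Output voltage from dB gain:
V_out = V_in * 10^(gain_dB / 20)
      = 2.667 * 10^(21.5 / 20)
      = 2.667 * 11.885022
      = 31.6974 V

31.6974 V


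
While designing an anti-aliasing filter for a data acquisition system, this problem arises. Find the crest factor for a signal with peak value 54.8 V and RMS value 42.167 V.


Crest factor is the ratio of peak to RMS:
CF = V_peak / V_rms
   = 54.8 / 42.167
   = 1.2996

1.2996


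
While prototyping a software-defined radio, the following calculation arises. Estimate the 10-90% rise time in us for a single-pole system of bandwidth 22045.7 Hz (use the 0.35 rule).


Rise time from bandwidth relationship:
tr = 0.35 / BW
   = 0.35 / 22045.7
   = 1.587611189e-05 s
   = 15.8761 us

15.8761 us


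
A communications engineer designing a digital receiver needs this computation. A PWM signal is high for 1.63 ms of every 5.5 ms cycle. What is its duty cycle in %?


Duty cycle as a percentage:
DC = (t_on / T) * 100
   = (1.63 / 5.5) * 100
   = 0.296364 * 100
   = 29.64 %

29.64 %


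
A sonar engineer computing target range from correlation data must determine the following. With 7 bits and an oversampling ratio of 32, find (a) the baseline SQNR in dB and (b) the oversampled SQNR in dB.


Step 1 — baseline SQNR at Nyquist:
SQNR_base = 6.02*N + 1.76
          = 6.02*7 + 1.76
          = 43.9 dB

Step 2 — oversampling processing gain:
G = 10*log10(OSR) = 10*log10(32) = 15.05 dB

Step 3 — total:
SQNR_total = 43.9 + 15.05 = 58.95 dB

Base SQNR = 43.9 dB; oversampled SQNR = 58.95 dB


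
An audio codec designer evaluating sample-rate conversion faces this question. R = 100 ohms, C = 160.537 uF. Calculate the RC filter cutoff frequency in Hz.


Cutoff frequency of a first-order RC filter:
fc = 1 / (2 * pi * R * C)
C = 160.537 uF = 0.000160537 F
fc = 1 / (2 * pi * 100 * 0.000160537)
   = 1 / 0.10086837196587
   = 9.91391 Hz

9.91391 Hz


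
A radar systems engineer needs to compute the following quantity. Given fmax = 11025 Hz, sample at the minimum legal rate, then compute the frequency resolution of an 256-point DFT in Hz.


Step 1 — Nyquist sampling rate:
fs = 2 * fmax = 2 * 11025 = 22050 Hz

Step 2 — DFT bin spacing:
df = fs / N = 22050 / 256 = 86.1328 Hz

86.1328 Hz


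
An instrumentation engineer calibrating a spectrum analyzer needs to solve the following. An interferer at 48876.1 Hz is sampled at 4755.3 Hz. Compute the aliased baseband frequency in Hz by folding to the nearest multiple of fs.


Compute the nearest integer multiple of fs to the signal:
n = round(48876.1 / 4755.3) = 10
f_alias = |48876.1 - 10 * 4755.3|
        = |48876.1 - 47553.0|
        = 1323.1 Hz

1323.1


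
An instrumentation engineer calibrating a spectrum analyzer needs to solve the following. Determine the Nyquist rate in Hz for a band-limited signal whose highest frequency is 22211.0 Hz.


The Nyquist rate is twice the maximum frequency component.
fs_min = 2 * fmax
      = 2 * 22211.0
      = 44422.0 Hz

44422.0


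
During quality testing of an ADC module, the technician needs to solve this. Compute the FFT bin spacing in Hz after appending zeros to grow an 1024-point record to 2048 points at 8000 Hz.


Frequency resolution after zero-padding:
N_padded = 1024 * 2 = 2048
df = fs / N_padded
   = 8000 / 2048
   = 3.9062 Hz

3.9062 Hz


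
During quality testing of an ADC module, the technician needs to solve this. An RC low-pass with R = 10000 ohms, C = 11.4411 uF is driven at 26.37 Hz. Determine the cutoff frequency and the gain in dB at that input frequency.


Step 1 — cutoff frequency:
fc = 1 / (2*pi*R*C)
C = 11.4411 uF = 1.14411e-05 F
fc = 1 / (2*pi*10000*1.14411e-05)
   = 1.39108 Hz

Step 2 — magnitude at f = 26.37 Hz:
|H(f)| = 1 / sqrt(1 + (f/fc)^2)
f/fc = 26.37 / 1.39108 = 18.956494
|H| = 1 / sqrt(1 + 359.348665) = 0.0526791
|H|_dB = 20*log10(0.0526791) = -25.57 dB

fc = 1.39108 Hz; |H(26.37 Hz)| = -25.57 dB


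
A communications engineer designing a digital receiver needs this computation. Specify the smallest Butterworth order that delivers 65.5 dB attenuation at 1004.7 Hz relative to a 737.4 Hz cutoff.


Butterworth filter order formula:
n = log10(10^(A/10) - 1) / (2 * log10(f_stop/f_pass))
10^(65.5/10) - 1 = 3548132.8923
f_stop/f_pass = 1004.7 / 737.4 = 1.3625
n = 24.3797 -> ceil = 25

25


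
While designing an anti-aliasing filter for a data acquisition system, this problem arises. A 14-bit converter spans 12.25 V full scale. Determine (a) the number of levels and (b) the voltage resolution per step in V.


Step 1 — number of quantization levels:
L = 2^N = 2^14 = 16384

Step 2 — LSB step size:
delta = Vfs / L
      = 12.25 / 16384
      = 0.00074768 V

Levels = 16384; step size = 0.00074768 V


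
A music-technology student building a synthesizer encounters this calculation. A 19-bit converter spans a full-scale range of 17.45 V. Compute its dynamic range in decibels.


Dynamic range from full-scale to LSB:
V_min = V_max / 2^bits = 17.45 / 2^19
DR = 20 * log10(V_max / V_min)
   = 20 * log10(2^19)
   = 20 * 19 * log10(2)
   = 114.39 dB

114.39 dB


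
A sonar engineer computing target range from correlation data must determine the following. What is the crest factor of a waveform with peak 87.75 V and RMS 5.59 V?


Crest factor is the ratio of peak to RMS:
CF = V_peak / V_rms
   = 87.75 / 5.59
   = 15.6977

15.6977


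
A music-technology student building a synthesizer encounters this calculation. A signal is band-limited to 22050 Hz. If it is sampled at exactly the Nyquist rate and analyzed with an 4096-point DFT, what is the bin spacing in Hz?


Step 1 — Nyquist sampling rate:
fs = 2 * fmax = 2 * 22050 = 44100 Hz

Step 2 — DFT bin spacing:
df = fs / N = 44100 / 4096 = 10.7666 Hz

10.7666 Hz


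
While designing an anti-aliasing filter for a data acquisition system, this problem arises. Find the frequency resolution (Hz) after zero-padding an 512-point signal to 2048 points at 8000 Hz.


Frequency resolution after zero-padding:
N_padded = 512 * 4 = 2048
df = fs / N_padded
   = 8000 / 2048
   = 3.9062 Hz

3.9062 Hz


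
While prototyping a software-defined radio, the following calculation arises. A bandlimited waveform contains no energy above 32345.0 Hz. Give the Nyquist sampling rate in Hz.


The Nyquist rate is twice the maximum frequency component.
fs_min = 2 * fmax
      = 2 * 32345.0
      = 64690.0 Hz

64690.0


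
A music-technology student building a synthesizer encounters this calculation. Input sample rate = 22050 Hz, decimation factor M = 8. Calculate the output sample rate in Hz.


Decimation reduces the sample rate:
fs_out = fs_in / M
       = 22050 / 8
       = 2756.25 Hz

2756.25 Hz


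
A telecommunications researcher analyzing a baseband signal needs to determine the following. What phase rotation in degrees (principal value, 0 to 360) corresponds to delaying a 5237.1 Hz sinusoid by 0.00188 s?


Phase shift from frequency and time delay:
phi = 360 * f * t_delay
    = 360 * 5237.1 * 0.00188
    = 3544.47 degrees
    mod 360 = 304.47 degrees

304.47 degrees


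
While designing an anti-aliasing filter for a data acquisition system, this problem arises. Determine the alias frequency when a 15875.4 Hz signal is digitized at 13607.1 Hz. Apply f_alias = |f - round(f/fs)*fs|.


Compute the nearest integer multiple of fs to the signal:
n = round(15875.4 / 13607.1) = 1
f_alias = |15875.4 - 1 * 13607.1|
        = |15875.4 - 13607.1|
        = 2268.3 Hz

2268.3


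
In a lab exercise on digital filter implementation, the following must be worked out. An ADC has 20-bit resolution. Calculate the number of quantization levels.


Number of quantization levels = 2^N
= 2^20
= 1048576

1048576


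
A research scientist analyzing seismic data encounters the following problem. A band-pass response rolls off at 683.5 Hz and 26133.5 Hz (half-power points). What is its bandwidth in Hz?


Bandwidth is the difference of -3dB frequencies:
BW = f_high - f_low
   = 26133.5 - 683.5
   = 25450.0 Hz

25450.0 Hz


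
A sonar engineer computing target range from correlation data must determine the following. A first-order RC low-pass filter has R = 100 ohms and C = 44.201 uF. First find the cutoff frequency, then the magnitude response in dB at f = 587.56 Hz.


Step 1 — cutoff frequency:
fc = 1 / (2*pi*R*C)
C = 44.201 uF = 4.4201e-05 F
fc = 1 / (2*pi*100*4.4201e-05)
   = 36.0071 Hz

Step 2 — magnitude at f = 587.56 Hz:
|H(f)| = 1 / sqrt(1 + (f/fc)^2)
f/fc = 587.56 / 36.0071 = 16.317893
|H| = 1 / sqrt(1 + 266.273632) = 0.0611677
|H|_dB = 20*log10(0.0611677) = -24.27 dB

fc = 36.0071 Hz; |H(587.56 Hz)| = -24.27 dB


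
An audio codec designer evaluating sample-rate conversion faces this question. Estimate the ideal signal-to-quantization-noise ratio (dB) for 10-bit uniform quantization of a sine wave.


Theoretical SNR for a full-scale sinusoid:
SNR = 6.02 * N + 1.76
    = 6.02 * 10 + 1.76
    = 60.2 + 1.76
    = 61.96 dB

61.96 dB


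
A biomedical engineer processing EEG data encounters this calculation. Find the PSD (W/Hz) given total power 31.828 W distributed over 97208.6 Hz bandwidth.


Power spectral density:
PSD = P / BW
    = 31.828 / 97208.6
    = 0.00032742 W/Hz

0.00032742 W/Hz


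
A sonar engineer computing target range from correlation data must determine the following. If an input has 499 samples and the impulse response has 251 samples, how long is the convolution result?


Linear convolution output length:
L = N + M - 1
  = 499 + 251 - 1
  = 749 samples

749


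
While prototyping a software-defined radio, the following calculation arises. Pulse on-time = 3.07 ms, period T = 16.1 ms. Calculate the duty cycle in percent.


Duty cycle as a percentage:
DC = (t_on / T) * 100
   = (3.07 / 16.1) * 100
   = 0.190683 * 100
   = 19.07 %

19.07 %


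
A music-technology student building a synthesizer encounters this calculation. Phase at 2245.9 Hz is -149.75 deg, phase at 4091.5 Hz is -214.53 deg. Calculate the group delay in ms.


Group delay from phase difference:
tau = -d(phi)/d(omega)
d(phi) = -64.78 deg = -1.130624 rad
d(omega) = 2*pi*(4091.5 - 2245.9) = 11596.2468 rad/s
tau = -(-1.130624) / 11596.2468
    = 0.0975 ms

0.0975 ms


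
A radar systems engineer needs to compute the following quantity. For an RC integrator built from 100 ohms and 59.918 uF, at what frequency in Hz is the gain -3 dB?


Cutoff frequency of a first-order RC filter:
fc = 1 / (2 * pi * R * C)
C = 59.918 uF = 5.9918e-05 F
fc = 1 / (2 * pi * 100 * 5.9918e-05)
   = 1 / 0.037647589723559
   = 26.562125 Hz

26.562125 Hz


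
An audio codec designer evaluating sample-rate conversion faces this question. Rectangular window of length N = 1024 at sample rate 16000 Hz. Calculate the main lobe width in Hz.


Main lobe width for a rectangular window:
Width = 2 * fs / N
      = 2 * 16000 / 1024
      = 32000 / 1024
      = 31.25 Hz

31.25 Hz


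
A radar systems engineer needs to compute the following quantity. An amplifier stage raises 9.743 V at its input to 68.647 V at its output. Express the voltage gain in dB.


Voltage gain in dB:
G = 20 * log10(Vout / Vin)
  = 20 * log10(68.647 / 9.743)
  = 20 * log10(7.045776)
  = 20 * 0.847929
  = 16.96 dB

16.96 dB


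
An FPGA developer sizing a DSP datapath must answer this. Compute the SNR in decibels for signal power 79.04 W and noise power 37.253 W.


SNR in decibels:
SNR = 10 * log10(Ps / Pn)
    = 10 * log10(79.04 / 37.253)
    = 10 * log10(2.1217)
    = 10 * 0.3267
    = 3.27 dB

3.27 dB


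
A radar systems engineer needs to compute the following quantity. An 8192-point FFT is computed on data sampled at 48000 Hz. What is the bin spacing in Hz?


DFT frequency resolution:
df = fs / N
   = 48000 / 8192
   = 5.8594 Hz

5.8594 Hz


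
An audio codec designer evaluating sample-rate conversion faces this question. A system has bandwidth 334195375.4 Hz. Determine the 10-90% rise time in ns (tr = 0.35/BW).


Rise time from bandwidth relationship:
tr = 0.35 / BW
   = 0.35 / 334195375.4
   = 1.047291572e-09 s
   = 1.0473 ns

1.0473 ns


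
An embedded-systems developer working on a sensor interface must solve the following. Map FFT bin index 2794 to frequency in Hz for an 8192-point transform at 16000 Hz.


Frequency of DFT bin k:
f_k = k * fs / N
    = 2794 * 16000 / 8192
    = 44704000 / 8192
    = 5457.031 Hz

5457.031 Hz


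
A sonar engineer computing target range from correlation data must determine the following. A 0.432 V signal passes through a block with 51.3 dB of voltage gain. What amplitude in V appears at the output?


Output voltage from dB gain:
V_out = V_in * 10^(gain_dB / 20)
      = 0.432 * 10^(51.3 / 20)
      = 0.432 * 367.2823
      = 158.666 V

158.666 V


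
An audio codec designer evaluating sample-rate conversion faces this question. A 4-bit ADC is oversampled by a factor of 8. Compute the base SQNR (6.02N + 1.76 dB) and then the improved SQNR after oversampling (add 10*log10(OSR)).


Step 1 — baseline SQNR at Nyquist:
SQNR_base = 6.02*N + 1.76
          = 6.02*4 + 1.76
          = 25.84 dB

Step 2 — oversampling processing gain:
G = 10*log10(OSR) = 10*log10(8) = 9.03 dB

Step 3 — total:
SQNR_total = 25.84 + 9.03 = 34.87 dB

Base SQNR = 25.84 dB; oversampled SQNR = 34.87 dB


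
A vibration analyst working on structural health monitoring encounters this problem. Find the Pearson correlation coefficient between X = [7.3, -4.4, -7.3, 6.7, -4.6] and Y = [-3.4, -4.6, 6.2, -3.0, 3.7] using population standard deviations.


Pearson correlation coefficient (population):
r = cov(X,Y) / (std(X) * std(Y))
Mean X = -0.46, Mean Y = -0.22
Cov(X,Y) = -17.4932
Std(X) = 6.179515, Std(Y) = 4.326846
r = -0.6542

-0.6542


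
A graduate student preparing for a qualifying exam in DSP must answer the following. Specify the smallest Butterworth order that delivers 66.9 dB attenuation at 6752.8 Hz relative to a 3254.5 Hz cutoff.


Butterworth filter order formula:
n = log10(10^(A/10) - 1) / (2 * log10(f_stop/f_pass))
10^(66.9/10) - 1 = 4897787.1937
f_stop/f_pass = 6752.8 / 3254.5 = 2.0749
n = 10.5521 -> ceil = 11

11


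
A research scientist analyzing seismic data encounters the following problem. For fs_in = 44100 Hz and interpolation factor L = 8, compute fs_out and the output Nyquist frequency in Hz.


Step 1 — output sample rate after interpolation by L:
fs_out = L * fs_in = 8 * 44100 = 352800 Hz

Step 2 — Nyquist frequency of the output stream:
f_Nyq = fs_out / 2 = 352800 / 2 = 176400.0 Hz

fs_out = 352800 Hz; f_Nyquist = 176400.0 Hz


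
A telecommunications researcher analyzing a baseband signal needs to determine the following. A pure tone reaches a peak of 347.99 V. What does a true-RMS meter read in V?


RMS voltage for a sinusoidal waveform:
V_rms = V_peak / sqrt(2)
      = 347.99 / 1.414214
      = 246.066 V

246.066 V


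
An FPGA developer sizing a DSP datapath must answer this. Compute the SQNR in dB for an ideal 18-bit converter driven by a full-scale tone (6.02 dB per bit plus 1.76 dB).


Theoretical SNR for a full-scale sinusoid:
SNR = 6.02 * N + 1.76
    = 6.02 * 18 + 1.76
    = 108.36 + 1.76
    = 110.12 dB

110.12 dB


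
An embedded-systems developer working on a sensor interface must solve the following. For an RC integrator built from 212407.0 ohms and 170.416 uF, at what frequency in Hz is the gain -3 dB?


Cutoff frequency of a first-order RC filter:
fc = 1 / (2 * pi * R * C)
C = 170.416 uF = 0.000170416 F
fc = 1 / (2 * pi * 212407.0 * 0.000170416)
   = 1 / 227.43592255944
   = 0.004397 Hz

0.004397 Hz


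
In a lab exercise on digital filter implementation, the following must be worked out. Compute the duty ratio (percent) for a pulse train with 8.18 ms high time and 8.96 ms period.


Duty cycle as a percentage:
DC = (t_on / T) * 100
   = (8.18 / 8.96) * 100
   = 0.912946 * 100
   = 91.29 %

91.29 %


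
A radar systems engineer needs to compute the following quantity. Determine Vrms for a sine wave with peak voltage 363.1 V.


RMS voltage for a sinusoidal waveform:
V_rms = V_peak / sqrt(2)
      = 363.1 / 1.414214
      = 256.75 V

256.75 V


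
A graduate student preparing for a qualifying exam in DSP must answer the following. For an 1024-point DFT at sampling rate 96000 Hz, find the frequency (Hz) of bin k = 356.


Frequency of DFT bin k:
f_k = k * fs / N
    = 356 * 96000 / 1024
    = 34176000 / 1024
    = 33375.0 Hz

33375.0 Hz


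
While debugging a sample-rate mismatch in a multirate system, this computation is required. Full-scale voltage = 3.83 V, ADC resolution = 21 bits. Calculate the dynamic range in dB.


Dynamic range from full-scale to LSB:
V_min = V_max / 2^bits = 3.83 / 2^21
DR = 20 * log10(V_max / V_min)
   = 20 * log10(2^21)
   = 20 * 21 * log10(2)
   = 126.43 dB

126.43 dB


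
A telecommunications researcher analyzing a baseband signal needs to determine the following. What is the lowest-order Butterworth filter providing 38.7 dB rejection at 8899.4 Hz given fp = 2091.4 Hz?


Butterworth filter order formula:
n = log10(10^(A/10) - 1) / (2 * log10(f_stop/f_pass))
10^(38.7/10) - 1 = 7412.1024
f_stop/f_pass = 8899.4 / 2091.4 = 4.2552
n = 3.0766 -> ceil = 4

4


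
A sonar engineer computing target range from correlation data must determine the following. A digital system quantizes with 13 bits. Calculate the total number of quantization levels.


Number of quantization levels = 2^N
= 2^13
= 8192

8192


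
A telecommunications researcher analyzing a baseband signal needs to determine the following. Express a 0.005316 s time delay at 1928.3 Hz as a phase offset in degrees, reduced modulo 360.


Phase shift from frequency and time delay:
phi = 360 * f * t_delay
    = 360 * 1928.3 * 0.005316
    = 3690.3 degrees
    mod 360 = 90.3 degrees

90.3 degrees


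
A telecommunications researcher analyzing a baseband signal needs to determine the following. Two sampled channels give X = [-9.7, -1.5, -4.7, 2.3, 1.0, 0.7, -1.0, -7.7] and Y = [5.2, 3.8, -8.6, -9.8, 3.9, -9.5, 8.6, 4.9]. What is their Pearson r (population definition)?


Pearson correlation coefficient (population):
r = cov(X,Y) / (std(X) * std(Y))
Mean X = -2.575, Mean Y = -0.1875
Cov(X,Y) = -11.400313
Std(X) = 4.069014, Std(Y) = 7.199208
r = -0.3892

-0.3892


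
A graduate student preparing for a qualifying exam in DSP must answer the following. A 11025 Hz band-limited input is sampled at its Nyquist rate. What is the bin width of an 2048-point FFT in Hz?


Step 1 — Nyquist sampling rate:
fs = 2 * fmax = 2 * 11025 = 22050 Hz

Step 2 — DFT bin spacing:
df = fs / N = 22050 / 2048 = 10.7666 Hz

10.7666 Hz


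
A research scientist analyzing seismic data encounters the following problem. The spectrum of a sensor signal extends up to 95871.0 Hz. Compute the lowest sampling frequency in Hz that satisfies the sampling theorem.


The Nyquist rate is twice the maximum frequency component.
fs_min = 2 * fmax
      = 2 * 95871.0
      = 191742.0 Hz

191742.0


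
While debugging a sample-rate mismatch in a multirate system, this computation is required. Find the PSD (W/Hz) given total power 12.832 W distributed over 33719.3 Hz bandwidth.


Power spectral density:
PSD = P / BW
    = 12.832 / 33719.3
    = 0.00038055 W/Hz

0.00038055 W/Hz


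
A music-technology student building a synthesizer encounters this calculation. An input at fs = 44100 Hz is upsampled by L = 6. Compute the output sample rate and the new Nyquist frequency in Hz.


Step 1 — output sample rate after interpolation by L:
fs_out = L * fs_in = 6 * 44100 = 264600 Hz

Step 2 — Nyquist frequency of the output stream:
f_Nyq = fs_out / 2 = 264600 / 2 = 132300.0 Hz

fs_out = 264600 Hz; f_Nyquist = 132300.0 Hz


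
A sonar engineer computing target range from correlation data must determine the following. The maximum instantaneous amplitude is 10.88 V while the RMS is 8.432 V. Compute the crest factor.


Crest factor is the ratio of peak to RMS:
CF = V_peak / V_rms
   = 10.88 / 8.432
   = 1.2903

1.2903


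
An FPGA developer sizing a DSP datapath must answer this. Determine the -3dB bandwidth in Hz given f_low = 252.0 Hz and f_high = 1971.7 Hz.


Bandwidth is the difference of -3dB frequencies:
BW = f_high - f_low
   = 1971.7 - 252.0
   = 1719.7 Hz

1719.7 Hz


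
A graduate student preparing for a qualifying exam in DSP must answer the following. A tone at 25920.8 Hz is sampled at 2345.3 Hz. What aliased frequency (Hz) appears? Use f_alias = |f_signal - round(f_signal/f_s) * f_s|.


Compute the nearest integer multiple of fs to the signal:
n = round(25920.8 / 2345.3) = 11
f_alias = |25920.8 - 11 * 2345.3|
        = |25920.8 - 25798.3|
        = 122.5 Hz

122.5


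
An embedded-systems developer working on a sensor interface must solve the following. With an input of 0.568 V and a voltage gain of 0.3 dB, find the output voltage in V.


Output voltage from dB gain:
V_out = V_in * 10^(gain_dB / 20)
      = 0.568 * 10^(0.3 / 20)
      = 0.568 * 1.035142
      = 0.588 V

0.588 V


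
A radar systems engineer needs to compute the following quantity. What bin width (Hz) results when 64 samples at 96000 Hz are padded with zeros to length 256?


Frequency resolution after zero-padding:
N_padded = 64 * 4 = 256
df = fs / N_padded
   = 96000 / 256
   = 375.0 Hz

375.0 Hz


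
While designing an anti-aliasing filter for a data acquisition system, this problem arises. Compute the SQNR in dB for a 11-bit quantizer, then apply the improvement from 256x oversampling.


Step 1 — baseline SQNR at Nyquist:
SQNR_base = 6.02*N + 1.76
          = 6.02*11 + 1.76
          = 67.98 dB

Step 2 — oversampling processing gain:
G = 10*log10(OSR) = 10*log10(256) = 24.08 dB

Step 3 — total:
SQNR_total = 67.98 + 24.08 = 92.06 dB

Base SQNR = 67.98 dB; oversampled SQNR = 92.06 dB


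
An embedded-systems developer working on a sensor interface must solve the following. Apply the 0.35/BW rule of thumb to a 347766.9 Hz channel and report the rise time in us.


Rise time from bandwidth relationship:
tr = 0.35 / BW
   = 0.35 / 347766.9
   = 1.006421255e-06 s
   = 1.0064 us

1.0064 us


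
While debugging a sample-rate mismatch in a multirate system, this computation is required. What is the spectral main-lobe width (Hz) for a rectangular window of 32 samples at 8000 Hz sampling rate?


Main lobe width for a rectangular window:
Width = 2 * fs / N
      = 2 * 8000 / 32
      = 16000 / 32
      = 500.0 Hz

500.0 Hz


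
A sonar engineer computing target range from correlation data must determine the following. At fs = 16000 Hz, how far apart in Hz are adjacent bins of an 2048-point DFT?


DFT frequency resolution:
df = fs / N
   = 16000 / 2048
   = 7.8125 Hz

7.8125 Hz


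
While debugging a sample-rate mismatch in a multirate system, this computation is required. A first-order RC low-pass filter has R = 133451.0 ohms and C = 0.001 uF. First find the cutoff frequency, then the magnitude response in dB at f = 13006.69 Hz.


Step 1 — cutoff frequency:
fc = 1 / (2*pi*R*C)
C = 0.001 uF = 1e-09 F
fc = 1 / (2*pi*133451.0*1e-09)
   = 1192.61 Hz

Step 2 — magnitude at f = 13006.69 Hz:
|H(f)| = 1 / sqrt(1 + (f/fc)^2)
f/fc = 13006.69 / 1192.61 = 10.906072
|H| = 1 / sqrt(1 + 118.942406) = 0.091309
|H|_dB = 20*log10(0.091309) = -20.79 dB

fc = 1192.61 Hz; |H(13006.69 Hz)| = -20.79 dB


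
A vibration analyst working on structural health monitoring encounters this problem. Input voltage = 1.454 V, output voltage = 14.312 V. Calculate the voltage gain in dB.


Voltage gain in dB:
G = 20 * log10(Vout / Vin)
  = 20 * log10(14.312 / 1.454)
  = 20 * log10(9.843191)
  = 20 * 0.993136
  = 19.86 dB

19.86 dB


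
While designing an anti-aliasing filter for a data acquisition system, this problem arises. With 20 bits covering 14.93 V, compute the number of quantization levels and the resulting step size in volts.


Step 1 — number of quantization levels:
L = 2^N = 2^20 = 1048576

Step 2 — LSB step size:
delta = Vfs / L
      = 14.93 / 1048576
      = 1.424e-05 V

Levels = 1048576; step size = 1.424e-05 V


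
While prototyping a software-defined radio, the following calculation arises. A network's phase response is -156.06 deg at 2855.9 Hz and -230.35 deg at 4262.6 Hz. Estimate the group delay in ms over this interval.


Group delay from phase difference:
tau = -d(phi)/d(omega)
d(phi) = -74.29 deg = -1.296605 rad
d(omega) = 2*pi*(4262.6 - 2855.9) = 8838.5568 rad/s
tau = -(-1.296605) / 8838.5568
    = 0.1467 ms

0.1467 ms


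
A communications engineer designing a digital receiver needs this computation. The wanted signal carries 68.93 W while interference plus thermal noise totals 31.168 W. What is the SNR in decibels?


SNR in decibels:
SNR = 10 * log10(Ps / Pn)
    = 10 * log10(68.93 / 31.168)
    = 10 * log10(2.2116)
    = 10 * 0.3447
    = 3.45 dB

3.45 dB


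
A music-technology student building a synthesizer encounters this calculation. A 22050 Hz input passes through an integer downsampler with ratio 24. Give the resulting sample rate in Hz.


Decimation reduces the sample rate:
fs_out = fs_in / M
       = 22050 / 24
       = 918.75 Hz

918.75 Hz


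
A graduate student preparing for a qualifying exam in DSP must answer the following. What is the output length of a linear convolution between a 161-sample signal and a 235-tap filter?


Linear convolution output length:
L = N + M - 1
  = 161 + 235 - 1
  = 395 samples

395


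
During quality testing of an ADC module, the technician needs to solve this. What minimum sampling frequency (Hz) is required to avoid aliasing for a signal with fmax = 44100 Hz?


The Nyquist rate is twice the maximum frequency component.
fs_min = 2 * fmax
      = 2 * 44100
      = 88200 Hz

88200


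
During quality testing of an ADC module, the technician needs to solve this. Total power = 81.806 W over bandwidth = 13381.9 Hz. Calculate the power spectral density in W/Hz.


Power spectral density:
PSD = P / BW
    = 81.806 / 13381.9
    = 0.00611318 W/Hz

0.00611318 W/Hz


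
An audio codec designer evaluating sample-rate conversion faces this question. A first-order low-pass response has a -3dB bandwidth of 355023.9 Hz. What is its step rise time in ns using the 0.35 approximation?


Rise time from bandwidth relationship:
tr = 0.35 / BW
   = 0.35 / 355023.9
   = 9.858491217e-07 s
   = 985.8491 ns

985.8491 ns


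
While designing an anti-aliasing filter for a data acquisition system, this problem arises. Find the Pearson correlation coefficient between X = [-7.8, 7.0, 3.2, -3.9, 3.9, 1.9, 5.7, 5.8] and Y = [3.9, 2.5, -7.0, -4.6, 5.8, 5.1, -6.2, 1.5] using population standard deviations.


Pearson correlation coefficient (population):
r = cov(X,Y) / (std(X) * std(Y))
Mean X = 1.975, Mean Y = 0.125
Cov(X,Y) = -1.710625
Std(X) = 4.861006, Std(Y) = 4.896874
r = -0.0719

-0.0719


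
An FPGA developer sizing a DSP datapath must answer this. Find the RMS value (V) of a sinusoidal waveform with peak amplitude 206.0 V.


RMS voltage for a sinusoidal waveform:
V_rms = V_peak / sqrt(2)
      = 206.0 / 1.414214
      = 145.664 V

145.664 V


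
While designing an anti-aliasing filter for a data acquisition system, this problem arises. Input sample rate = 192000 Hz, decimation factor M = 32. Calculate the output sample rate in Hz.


Decimation reduces the sample rate:
fs_out = fs_in / M
       = 192000 / 32
       = 6000.0 Hz

6000.0 Hz


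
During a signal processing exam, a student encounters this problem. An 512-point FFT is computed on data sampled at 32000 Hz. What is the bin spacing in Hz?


DFT frequency resolution:
df = fs / N
   = 32000 / 512
   = 62.5 Hz

62.5 Hz


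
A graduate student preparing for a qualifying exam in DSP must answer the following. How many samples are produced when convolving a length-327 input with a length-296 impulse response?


Linear convolution output length:
L = N + M - 1
  = 327 + 296 - 1
  = 622 samples

622


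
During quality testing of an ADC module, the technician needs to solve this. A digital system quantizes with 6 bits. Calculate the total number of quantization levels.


Number of quantization levels = 2^N
= 2^6
= 64

64


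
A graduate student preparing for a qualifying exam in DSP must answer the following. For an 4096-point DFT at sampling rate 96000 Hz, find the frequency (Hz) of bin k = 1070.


Frequency of DFT bin k:
f_k = k * fs / N
    = 1070 * 96000 / 4096
    = 102720000 / 4096
    = 25078.125 Hz

25078.125 Hz


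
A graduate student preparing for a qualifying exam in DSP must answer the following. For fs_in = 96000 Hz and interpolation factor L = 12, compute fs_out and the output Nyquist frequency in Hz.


Step 1 — output sample rate after interpolation by L:
fs_out = L * fs_in = 12 * 96000 = 1152000 Hz

Step 2 — Nyquist frequency of the output stream:
f_Nyq = fs_out / 2 = 1152000 / 2 = 576000.0 Hz

fs_out = 1152000 Hz; f_Nyquist = 576000.0 Hz


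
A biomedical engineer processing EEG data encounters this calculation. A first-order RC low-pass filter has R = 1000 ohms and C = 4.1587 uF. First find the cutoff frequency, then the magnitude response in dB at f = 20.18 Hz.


Step 1 — cutoff frequency:
fc = 1 / (2*pi*R*C)
C = 4.1587 uF = 4.1587e-06 F
fc = 1 / (2*pi*1000*4.1587e-06)
   = 38.2704 Hz

Step 2 — magnitude at f = 20.18 Hz:
|H(f)| = 1 / sqrt(1 + (f/fc)^2)
f/fc = 20.18 / 38.2704 = 0.5273
|H| = 1 / sqrt(1 + 0.278045) = 0.8845592
|H|_dB = 20*log10(0.8845592) = -1.07 dB

fc = 38.2704 Hz; |H(20.18 Hz)| = -1.07 dB


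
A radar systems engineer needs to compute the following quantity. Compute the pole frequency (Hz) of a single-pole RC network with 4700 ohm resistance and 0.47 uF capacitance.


Cutoff frequency of a first-order RC filter:
fc = 1 / (2 * pi * R * C)
C = 0.47 uF = 4.7e-07 F
fc = 1 / (2 * pi * 4700 * 4.7e-07)
   = 1 / 0.01387955634356
   = 72.048412 Hz

72.048412 Hz


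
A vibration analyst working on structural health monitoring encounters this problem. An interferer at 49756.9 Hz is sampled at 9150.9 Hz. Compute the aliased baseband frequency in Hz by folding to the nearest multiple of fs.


Compute the nearest integer multiple of fs to the signal:
n = round(49756.9 / 9150.9) = 5
f_alias = |49756.9 - 5 * 9150.9|
        = |49756.9 - 45754.5|
        = 4002.4 Hz

4002.4


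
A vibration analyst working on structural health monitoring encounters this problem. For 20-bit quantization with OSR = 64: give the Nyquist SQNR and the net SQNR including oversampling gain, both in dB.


Step 1 — baseline SQNR at Nyquist:
SQNR_base = 6.02*N + 1.76
          = 6.02*20 + 1.76
          = 122.16 dB

Step 2 — oversampling processing gain:
G = 10*log10(OSR) = 10*log10(64) = 18.06 dB

Step 3 — total:
SQNR_total = 122.16 + 18.06 = 140.22 dB

Base SQNR = 122.16 dB; oversampled SQNR = 140.22 dB


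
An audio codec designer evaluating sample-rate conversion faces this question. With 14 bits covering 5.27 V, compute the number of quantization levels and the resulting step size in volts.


Step 1 — number of quantization levels:
L = 2^N = 2^14 = 16384

Step 2 — LSB step size:
delta = Vfs / L
      = 5.27 / 16384
      = 0.00032166 V

Levels = 16384; step size = 0.00032166 V


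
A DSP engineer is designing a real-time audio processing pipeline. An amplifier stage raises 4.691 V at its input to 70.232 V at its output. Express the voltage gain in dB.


Voltage gain in dB:
G = 20 * log10(Vout / Vin)
  = 20 * log10(70.232 / 4.691)
  = 20 * log10(14.971648)
  = 20 * 1.17527
  = 23.51 dB

23.51 dB


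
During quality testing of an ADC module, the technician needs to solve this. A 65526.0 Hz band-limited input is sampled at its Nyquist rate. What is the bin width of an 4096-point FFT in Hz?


Step 1 — Nyquist sampling rate:
fs = 2 * fmax = 2 * 65526.0 = 131052.0 Hz

Step 2 — DFT bin spacing:
df = fs / N = 131052.0 / 4096 = 31.9951 Hz

31.9951 Hz


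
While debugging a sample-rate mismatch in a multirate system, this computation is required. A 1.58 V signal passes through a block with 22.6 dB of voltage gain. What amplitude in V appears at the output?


Output voltage from dB gain:
V_out = V_in * 10^(gain_dB / 20)
      = 1.58 * 10^(22.6 / 20)
      = 1.58 * 13.489629
      = 21.3136 V

21.3136 V


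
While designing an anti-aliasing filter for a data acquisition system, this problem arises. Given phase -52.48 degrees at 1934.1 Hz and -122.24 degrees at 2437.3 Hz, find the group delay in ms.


Group delay from phase difference:
tau = -d(phi)/d(omega)
d(phi) = -69.76 deg = -1.217542 rad
d(omega) = 2*pi*(2437.3 - 1934.1) = 3161.6988 rad/s
tau = -(-1.217542) / 3161.6988
    = 0.3851 ms

0.3851 ms


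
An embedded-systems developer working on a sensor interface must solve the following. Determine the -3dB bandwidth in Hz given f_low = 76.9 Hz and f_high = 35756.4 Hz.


Bandwidth is the difference of -3dB frequencies:
BW = f_high - f_low
   = 35756.4 - 76.9
   = 35679.5 Hz

35679.5 Hz


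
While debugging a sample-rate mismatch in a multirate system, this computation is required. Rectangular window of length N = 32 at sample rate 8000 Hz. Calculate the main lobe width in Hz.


Main lobe width for a rectangular window:
Width = 2 * fs / N
      = 2 * 8000 / 32
      = 16000 / 32
      = 500.0 Hz

500.0 Hz


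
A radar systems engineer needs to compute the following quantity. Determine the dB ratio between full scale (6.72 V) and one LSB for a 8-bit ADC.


Dynamic range from full-scale to LSB:
V_min = V_max / 2^bits = 6.72 / 2^8
DR = 20 * log10(V_max / V_min)
   = 20 * log10(2^8)
   = 20 * 8 * log10(2)
   = 48.16 dB

48.16 dB
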